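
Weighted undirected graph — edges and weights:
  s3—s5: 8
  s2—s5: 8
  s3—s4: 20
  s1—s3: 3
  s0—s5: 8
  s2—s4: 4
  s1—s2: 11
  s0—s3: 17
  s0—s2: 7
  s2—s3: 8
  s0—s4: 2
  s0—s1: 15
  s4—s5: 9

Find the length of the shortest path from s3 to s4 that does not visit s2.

17

A few of the s3→s4 routes:
s3 → s5 → s4: 8 + 9 = 17
s3 → s0 → s4: 17 + 2 = 19
s3 → s5 → s0 → s4: 8 + 8 + 2 = 18
s3 → s0 → s5 → s4: 17 + 8 + 9 = 34
s3 → s4: 20
s3 → s1 → s0 → s4: 3 + 15 + 2 = 20
Best route has total 17.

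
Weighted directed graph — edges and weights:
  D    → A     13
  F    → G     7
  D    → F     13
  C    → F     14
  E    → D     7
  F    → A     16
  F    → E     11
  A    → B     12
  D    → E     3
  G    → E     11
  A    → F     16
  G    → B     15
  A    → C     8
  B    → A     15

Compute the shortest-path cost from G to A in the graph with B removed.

31

Routes from G to A avoiding B:
G - E - D - F - A: 11 + 7 + 13 + 16 = 47
G - E - D - A: 11 + 7 + 13 = 31
The minimum is 31.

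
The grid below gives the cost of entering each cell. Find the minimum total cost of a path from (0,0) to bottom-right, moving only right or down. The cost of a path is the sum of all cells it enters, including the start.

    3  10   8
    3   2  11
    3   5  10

Path r0c0 r1c0 r1c1 r2c1 r2c2: 3 + 3 + 2 + 5 + 10 = 23.

23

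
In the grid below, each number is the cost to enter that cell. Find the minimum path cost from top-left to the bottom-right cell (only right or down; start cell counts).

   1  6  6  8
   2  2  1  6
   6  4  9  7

19

One optimal route is (0,0) → (1,0) → (1,1) → (1,2) → (1,3) → (2,3).
Its cost is 1 + 2 + 2 + 1 + 6 + 7 = 19.
For comparison, the top-then-right route costs 34.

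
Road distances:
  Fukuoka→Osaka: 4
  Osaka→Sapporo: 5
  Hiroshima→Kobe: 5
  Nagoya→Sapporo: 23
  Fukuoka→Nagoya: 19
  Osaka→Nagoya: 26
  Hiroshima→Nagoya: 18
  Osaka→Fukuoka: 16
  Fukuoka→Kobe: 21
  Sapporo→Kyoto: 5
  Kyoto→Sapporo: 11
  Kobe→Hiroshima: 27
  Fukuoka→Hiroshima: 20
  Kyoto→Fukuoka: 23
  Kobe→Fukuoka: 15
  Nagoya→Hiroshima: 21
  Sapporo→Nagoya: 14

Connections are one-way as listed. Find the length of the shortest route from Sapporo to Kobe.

Comparing a few candidate routes:
Sapporo -> Nagoya -> Hiroshima -> Kobe: 14 + 21 + 5 = 40
Sapporo -> Kyoto -> Fukuoka -> Hiroshima -> Kobe: 5 + 23 + 20 + 5 = 53
Sapporo -> Kyoto -> Fukuoka -> Kobe: 5 + 23 + 21 = 49
Best route has total 40.

40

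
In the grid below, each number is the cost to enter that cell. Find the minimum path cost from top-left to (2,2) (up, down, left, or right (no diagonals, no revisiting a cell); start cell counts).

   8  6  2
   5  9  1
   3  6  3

20

Take (0,0) → (0,1) → (0,2) → (1,2) → (2,2) for a total of 8 + 6 + 2 + 1 + 3 = 20.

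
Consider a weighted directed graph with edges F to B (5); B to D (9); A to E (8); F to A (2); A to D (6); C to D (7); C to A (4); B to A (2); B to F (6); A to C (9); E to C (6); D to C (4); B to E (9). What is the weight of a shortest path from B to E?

9

Routes from B to E:
B → E: 9
B → A → E: 2 + 8 = 10
B → F → A → E: 6 + 2 + 8 = 16
B → D → C → A → E: 9 + 4 + 4 + 8 = 25
Best route has total 9.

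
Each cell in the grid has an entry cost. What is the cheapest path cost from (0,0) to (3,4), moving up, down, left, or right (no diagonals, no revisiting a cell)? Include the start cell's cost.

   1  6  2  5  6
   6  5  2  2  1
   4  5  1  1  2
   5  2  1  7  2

One optimal route is (0,0)→(0,1)→(0,2)→(1,2)→(2,2)→(2,3)→(2,4)→(3,4).
Its cost is 1 + 6 + 2 + 2 + 1 + 1 + 2 + 2 = 17.

17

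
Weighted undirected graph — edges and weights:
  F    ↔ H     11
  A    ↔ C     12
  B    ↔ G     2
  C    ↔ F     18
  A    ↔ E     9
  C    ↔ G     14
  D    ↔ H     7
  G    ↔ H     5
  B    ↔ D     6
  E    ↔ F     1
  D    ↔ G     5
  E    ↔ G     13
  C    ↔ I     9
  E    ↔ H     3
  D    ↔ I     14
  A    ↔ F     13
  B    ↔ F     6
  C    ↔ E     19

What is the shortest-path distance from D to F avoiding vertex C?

11

Comparing a few candidate routes:
D - B - F: 6 + 6 = 12
D - H - E - F: 7 + 3 + 1 = 11
D - B - G - H - E - F: 6 + 2 + 5 + 3 + 1 = 17
D - G - H - E - F: 5 + 5 + 3 + 1 = 14
D - G - B - F: 5 + 2 + 6 = 13
Best route has total 11.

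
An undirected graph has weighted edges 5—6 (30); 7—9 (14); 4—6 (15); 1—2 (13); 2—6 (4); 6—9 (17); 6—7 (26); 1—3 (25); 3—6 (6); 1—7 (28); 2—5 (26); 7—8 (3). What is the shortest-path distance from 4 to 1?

32

A few of the 4→1 routes:
4 -> 6 -> 2 -> 1: 15 + 4 + 13 = 32
4 -> 6 -> 3 -> 1: 15 + 6 + 25 = 46
4 -> 6 -> 7 -> 1: 15 + 26 + 28 = 69
Best route has total 32.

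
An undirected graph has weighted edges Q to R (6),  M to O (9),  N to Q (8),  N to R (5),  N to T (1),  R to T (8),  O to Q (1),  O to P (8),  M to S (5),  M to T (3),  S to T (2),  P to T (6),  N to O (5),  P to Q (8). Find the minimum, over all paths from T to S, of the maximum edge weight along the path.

2

A few of the T→S routes:
T - M - S: max(3, 5) = 5
T - P - O - M - S: max(6, 8, 9, 5) = 9
T - S: max(2) = 2
The minimum achievable maximum is 2.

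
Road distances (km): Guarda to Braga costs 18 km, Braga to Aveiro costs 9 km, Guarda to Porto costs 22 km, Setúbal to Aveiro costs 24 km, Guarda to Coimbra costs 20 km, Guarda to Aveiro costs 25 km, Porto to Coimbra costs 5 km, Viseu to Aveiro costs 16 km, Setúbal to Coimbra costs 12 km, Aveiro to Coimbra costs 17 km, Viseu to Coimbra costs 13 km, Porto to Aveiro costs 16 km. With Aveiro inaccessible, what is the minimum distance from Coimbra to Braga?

Paths from Coimbra to Braga avoiding Aveiro:
Coimbra→Porto→Guarda→Braga: 5 + 22 + 18 = 45
Coimbra→Guarda→Braga: 20 + 18 = 38
Shortest: 38 km.

38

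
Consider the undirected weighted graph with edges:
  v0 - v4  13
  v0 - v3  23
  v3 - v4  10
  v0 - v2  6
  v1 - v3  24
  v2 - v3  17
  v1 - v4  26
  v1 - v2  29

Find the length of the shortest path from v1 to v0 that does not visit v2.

Routes from v1 to v0 avoiding v2:
v1 - v3 - v4 - v0: 24 + 10 + 13 = 47
v1 - v4 - v3 - v0: 26 + 10 + 23 = 59
v1 - v4 - v0: 26 + 13 = 39
v1 - v3 - v0: 24 + 23 = 47
The minimum is 39.

39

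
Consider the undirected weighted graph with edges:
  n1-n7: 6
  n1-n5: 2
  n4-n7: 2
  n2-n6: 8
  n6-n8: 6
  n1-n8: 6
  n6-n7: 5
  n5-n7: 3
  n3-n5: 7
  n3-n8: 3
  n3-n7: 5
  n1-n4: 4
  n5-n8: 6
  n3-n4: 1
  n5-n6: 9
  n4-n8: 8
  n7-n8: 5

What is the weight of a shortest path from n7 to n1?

5

A few of the n7→n1 routes:
n7-n8-n1: 5 + 6 = 11
n7-n4-n3-n5-n1: 2 + 1 + 7 + 2 = 12
n7-n5-n1: 3 + 2 = 5
n7-n1: 6
n7-n3-n4-n1: 5 + 1 + 4 = 10
n7-n4-n1: 2 + 4 = 6
Best route has total 5.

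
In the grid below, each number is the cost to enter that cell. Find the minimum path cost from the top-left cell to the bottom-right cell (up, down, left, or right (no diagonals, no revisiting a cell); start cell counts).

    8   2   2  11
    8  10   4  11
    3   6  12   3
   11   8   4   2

Cheapest: (0,0) -> (0,1) -> (0,2) -> (1,2) -> (1,3) -> (2,3) -> (3,3)
  8 + 2 + 2 + 4 + 11 + 3 + 2 = 32

32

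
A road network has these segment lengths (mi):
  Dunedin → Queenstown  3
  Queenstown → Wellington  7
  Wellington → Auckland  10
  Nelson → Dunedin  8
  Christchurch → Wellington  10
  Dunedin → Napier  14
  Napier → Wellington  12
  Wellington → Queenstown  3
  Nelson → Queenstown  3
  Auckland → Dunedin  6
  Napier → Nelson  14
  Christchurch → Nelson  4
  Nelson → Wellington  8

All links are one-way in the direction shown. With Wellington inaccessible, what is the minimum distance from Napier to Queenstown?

17

Paths from Napier to Queenstown avoiding Wellington:
Napier-Nelson-Queenstown: 14 + 3 = 17
Napier-Nelson-Dunedin-Queenstown: 14 + 8 + 3 = 25
The minimum is 17 mi.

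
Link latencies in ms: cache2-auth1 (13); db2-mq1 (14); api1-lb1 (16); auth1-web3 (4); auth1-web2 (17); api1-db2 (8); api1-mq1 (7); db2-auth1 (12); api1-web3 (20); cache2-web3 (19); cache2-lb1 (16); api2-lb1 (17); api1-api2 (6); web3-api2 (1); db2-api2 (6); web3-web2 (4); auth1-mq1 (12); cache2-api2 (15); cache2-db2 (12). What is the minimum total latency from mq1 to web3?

A few of the mq1→web3 routes:
mq1 - api1 - api2 - web3: 7 + 6 + 1 = 14
mq1 - api1 - db2 - api2 - web3: 7 + 8 + 6 + 1 = 22
mq1 - api1 - web3: 7 + 20 = 27
mq1 - db2 - api1 - api2 - web3: 14 + 8 + 6 + 1 = 29
mq1 - db2 - api2 - web3: 14 + 6 + 1 = 21
mq1 - auth1 - web3: 12 + 4 = 16
Best route has total 14 ms.

14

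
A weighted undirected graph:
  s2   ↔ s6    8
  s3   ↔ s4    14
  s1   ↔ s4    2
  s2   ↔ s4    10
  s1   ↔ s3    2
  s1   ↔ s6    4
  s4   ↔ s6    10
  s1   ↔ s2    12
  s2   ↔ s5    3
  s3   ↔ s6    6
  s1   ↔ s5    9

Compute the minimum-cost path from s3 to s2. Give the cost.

14

Checking several routes:
s3 -> s1 -> s5 -> s2: 2 + 9 + 3 = 14
s3 -> s1 -> s2: 2 + 12 = 14
s3 -> s1 -> s6 -> s2: 2 + 4 + 8 = 14
s3 -> s6 -> s2: 6 + 8 = 14
Shortest: 14.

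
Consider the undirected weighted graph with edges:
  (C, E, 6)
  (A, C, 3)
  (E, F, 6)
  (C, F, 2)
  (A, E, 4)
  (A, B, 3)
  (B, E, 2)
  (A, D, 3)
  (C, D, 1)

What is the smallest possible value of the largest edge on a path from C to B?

Some routes from C to B:
C - F - E - A - B: max(2, 6, 4, 3) = 6
C - D - A - B: max(1, 3, 3) = 3
C - A - B: max(3, 3) = 3
C - A - E - B: max(3, 4, 2) = 4
C - D - A - E - B: max(1, 3, 4, 2) = 4
Best route has worst link 3.

3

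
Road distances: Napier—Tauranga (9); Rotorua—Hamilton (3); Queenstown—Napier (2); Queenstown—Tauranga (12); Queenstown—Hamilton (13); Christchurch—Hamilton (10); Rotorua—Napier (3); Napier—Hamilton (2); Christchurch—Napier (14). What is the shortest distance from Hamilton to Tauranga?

Comparing a few candidate routes:
Hamilton -> Napier -> Tauranga: 2 + 9 = 11
Hamilton -> Queenstown -> Tauranga: 13 + 12 = 25
Hamilton -> Rotorua -> Napier -> Tauranga: 3 + 3 + 9 = 15
Hamilton -> Queenstown -> Napier -> Tauranga: 13 + 2 + 9 = 24
Hamilton -> Rotorua -> Napier -> Queenstown -> Tauranga: 3 + 3 + 2 + 12 = 20
Hamilton -> Napier -> Queenstown -> Tauranga: 2 + 2 + 12 = 16
Shortest: 11.

11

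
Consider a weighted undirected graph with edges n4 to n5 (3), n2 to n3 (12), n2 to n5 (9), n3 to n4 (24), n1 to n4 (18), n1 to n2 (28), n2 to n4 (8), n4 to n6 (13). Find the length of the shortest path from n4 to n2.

8

Checking several routes:
n4-n3-n2: 24 + 12 = 36
n4-n2: 8
n4-n5-n2: 3 + 9 = 12
The minimum is 8.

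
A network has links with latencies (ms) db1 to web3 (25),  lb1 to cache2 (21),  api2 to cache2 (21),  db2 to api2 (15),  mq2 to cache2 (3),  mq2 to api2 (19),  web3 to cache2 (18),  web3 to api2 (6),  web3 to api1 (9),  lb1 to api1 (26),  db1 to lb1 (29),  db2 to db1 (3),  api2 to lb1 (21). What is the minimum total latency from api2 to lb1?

21

A few of the api2→lb1 routes:
api2 → cache2 → lb1: 21 + 21 = 42
api2 → web3 → api1 → lb1: 6 + 9 + 26 = 41
api2 → web3 → cache2 → lb1: 6 + 18 + 21 = 45
api2 → mq2 → cache2 → lb1: 19 + 3 + 21 = 43
api2 → lb1: 21
Best route has total 21 ms.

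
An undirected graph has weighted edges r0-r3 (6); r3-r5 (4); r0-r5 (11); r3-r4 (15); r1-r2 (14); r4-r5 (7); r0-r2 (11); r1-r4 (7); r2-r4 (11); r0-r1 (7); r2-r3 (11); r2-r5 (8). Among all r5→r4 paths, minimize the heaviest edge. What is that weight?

Comparing a few candidate routes:
r5 -> r4: max(7) = 7
r5 -> r0 -> r2 -> r4: max(11, 11, 11) = 11
r5 -> r3 -> r0 -> r1 -> r4: max(4, 6, 7, 7) = 7
r5 -> r0 -> r1 -> r4: max(11, 7, 7) = 11
The minimum achievable maximum is 7.

7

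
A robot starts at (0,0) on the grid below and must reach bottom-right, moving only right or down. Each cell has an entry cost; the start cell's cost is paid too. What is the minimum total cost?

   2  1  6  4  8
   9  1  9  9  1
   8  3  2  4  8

21

One optimal route is r0c0 → r0c1 → r1c1 → r2c1 → r2c2 → r2c3 → r2c4.
Its cost is 2 + 1 + 1 + 3 + 2 + 4 + 8 = 21.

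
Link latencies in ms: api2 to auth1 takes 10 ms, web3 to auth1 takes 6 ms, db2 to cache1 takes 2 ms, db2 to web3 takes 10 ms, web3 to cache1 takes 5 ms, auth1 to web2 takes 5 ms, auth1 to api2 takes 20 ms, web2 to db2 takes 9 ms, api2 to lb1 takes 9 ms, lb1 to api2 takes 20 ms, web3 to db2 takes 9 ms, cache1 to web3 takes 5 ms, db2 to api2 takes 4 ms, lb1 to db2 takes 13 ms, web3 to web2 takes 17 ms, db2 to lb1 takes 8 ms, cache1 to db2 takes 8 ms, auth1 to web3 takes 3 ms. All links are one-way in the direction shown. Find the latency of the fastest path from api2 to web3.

13

Comparing a few candidate routes:
api2-auth1-web2-db2-cache1-web3: 10 + 5 + 9 + 2 + 5 = 31
api2-auth1-web3: 10 + 3 = 13
api2-lb1-db2-cache1-web3: 9 + 13 + 2 + 5 = 29
The minimum is 13 ms.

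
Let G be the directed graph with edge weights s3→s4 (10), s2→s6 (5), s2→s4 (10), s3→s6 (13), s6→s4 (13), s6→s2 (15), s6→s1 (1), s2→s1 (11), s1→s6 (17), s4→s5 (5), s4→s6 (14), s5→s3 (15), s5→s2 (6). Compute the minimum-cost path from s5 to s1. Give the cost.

Checking several routes:
s5 - s3 - s6 - s1: 15 + 13 + 1 = 29
s5 - s2 - s6 - s1: 6 + 5 + 1 = 12
s5 - s2 - s4 - s6 - s1: 6 + 10 + 14 + 1 = 31
s5 - s2 - s1: 6 + 11 = 17
Shortest: 12.

12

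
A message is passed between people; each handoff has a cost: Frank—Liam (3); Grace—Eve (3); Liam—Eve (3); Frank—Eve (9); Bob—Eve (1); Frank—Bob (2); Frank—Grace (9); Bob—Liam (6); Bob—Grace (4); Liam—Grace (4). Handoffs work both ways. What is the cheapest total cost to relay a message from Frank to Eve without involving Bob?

Candidate routes:
Frank → Eve: 9
Frank → Grace → Liam → Eve: 9 + 4 + 3 = 16
Frank → Liam → Grace → Eve: 3 + 4 + 3 = 10
Frank → Liam → Eve: 3 + 3 = 6
Frank → Grace → Eve: 9 + 3 = 12
The minimum is 6.

6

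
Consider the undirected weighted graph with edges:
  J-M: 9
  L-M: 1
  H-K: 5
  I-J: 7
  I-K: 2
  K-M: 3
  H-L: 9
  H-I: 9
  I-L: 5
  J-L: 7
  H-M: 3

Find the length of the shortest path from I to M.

A few of the I→M routes:
I-K-M: 2 + 3 = 5
I-L-M: 5 + 1 = 6
I-H-M: 9 + 3 = 12
I-K-H-M: 2 + 5 + 3 = 10
The minimum is 5.

5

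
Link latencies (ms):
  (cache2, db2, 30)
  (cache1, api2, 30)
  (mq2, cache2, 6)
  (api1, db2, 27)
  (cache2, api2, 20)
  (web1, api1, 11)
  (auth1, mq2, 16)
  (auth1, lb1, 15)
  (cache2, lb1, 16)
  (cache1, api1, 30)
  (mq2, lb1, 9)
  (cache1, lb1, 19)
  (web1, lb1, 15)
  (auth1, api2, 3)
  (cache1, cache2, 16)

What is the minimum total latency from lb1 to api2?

18

Checking several routes:
lb1→mq2→auth1→api2: 9 + 16 + 3 = 28
lb1→cache1→api2: 19 + 30 = 49
lb1→auth1→api2: 15 + 3 = 18
lb1→cache2→api2: 16 + 20 = 36
lb1→cache2→mq2→auth1→api2: 16 + 6 + 16 + 3 = 41
lb1→mq2→cache2→api2: 9 + 6 + 20 = 35
The minimum is 18 ms.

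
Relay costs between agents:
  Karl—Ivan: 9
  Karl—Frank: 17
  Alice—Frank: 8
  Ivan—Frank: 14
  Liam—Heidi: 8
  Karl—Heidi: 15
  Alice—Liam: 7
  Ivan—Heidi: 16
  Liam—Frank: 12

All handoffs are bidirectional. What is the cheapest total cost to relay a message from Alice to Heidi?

Some routes from Alice to Heidi:
Alice - Frank - Liam - Heidi: 8 + 12 + 8 = 28
Alice - Frank - Ivan - Karl - Heidi: 8 + 14 + 9 + 15 = 46
Alice - Liam - Heidi: 7 + 8 = 15
Alice - Frank - Karl - Heidi: 8 + 17 + 15 = 40
Alice - Frank - Ivan - Heidi: 8 + 14 + 16 = 38
Shortest: 15.

15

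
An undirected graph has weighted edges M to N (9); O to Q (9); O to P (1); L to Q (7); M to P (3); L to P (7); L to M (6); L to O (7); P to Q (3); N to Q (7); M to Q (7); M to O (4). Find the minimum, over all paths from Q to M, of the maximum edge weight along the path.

Checking several routes:
Q - P - O - M: max(3, 1, 4) = 4
Q - L - O - M: max(7, 7, 4) = 7
Q - P - M: max(3, 3) = 3
Q - L - O - P - M: max(7, 7, 1, 3) = 7
The minimum achievable maximum is 3.

3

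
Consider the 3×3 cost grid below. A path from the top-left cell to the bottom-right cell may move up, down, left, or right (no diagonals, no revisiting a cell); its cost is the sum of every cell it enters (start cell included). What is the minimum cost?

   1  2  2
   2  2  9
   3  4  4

One optimal route is [0,0] -> [0,1] -> [1,1] -> [2,1] -> [2,2].
Its cost is 1 + 2 + 2 + 4 + 4 = 13.

13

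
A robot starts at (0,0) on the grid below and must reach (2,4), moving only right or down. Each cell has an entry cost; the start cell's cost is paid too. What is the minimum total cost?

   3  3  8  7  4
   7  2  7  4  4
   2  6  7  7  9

32

Cheapest: (0,0)→(0,1)→(1,1)→(1,2)→(1,3)→(1,4)→(2,4)
  3 + 3 + 2 + 7 + 4 + 4 + 9 = 32
For comparison, the top-then-right route costs 38.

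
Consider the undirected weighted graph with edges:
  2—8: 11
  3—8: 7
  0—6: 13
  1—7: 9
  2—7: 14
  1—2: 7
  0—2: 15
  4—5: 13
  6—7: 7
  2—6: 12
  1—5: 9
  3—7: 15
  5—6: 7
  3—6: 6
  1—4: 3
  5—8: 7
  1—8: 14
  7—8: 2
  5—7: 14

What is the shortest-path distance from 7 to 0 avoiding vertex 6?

Checking several routes:
7→8→1→2→0: 2 + 14 + 7 + 15 = 38
7→8→2→0: 2 + 11 + 15 = 28
7→1→2→0: 9 + 7 + 15 = 31
7→2→0: 14 + 15 = 29
The minimum is 28.

28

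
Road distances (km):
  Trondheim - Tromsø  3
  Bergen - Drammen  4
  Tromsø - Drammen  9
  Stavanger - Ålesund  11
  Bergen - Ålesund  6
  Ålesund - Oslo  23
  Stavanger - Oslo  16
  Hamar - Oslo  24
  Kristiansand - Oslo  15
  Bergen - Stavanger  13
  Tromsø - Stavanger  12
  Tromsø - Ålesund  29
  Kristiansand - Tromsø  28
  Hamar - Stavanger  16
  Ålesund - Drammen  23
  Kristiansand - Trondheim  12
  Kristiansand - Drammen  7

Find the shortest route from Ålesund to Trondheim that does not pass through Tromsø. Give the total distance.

Comparing a few candidate routes:
Ålesund - Drammen - Kristiansand - Trondheim: 23 + 7 + 12 = 42
Ålesund - Stavanger - Bergen - Drammen - Kristiansand - Trondheim: 11 + 13 + 4 + 7 + 12 = 47
Ålesund - Bergen - Drammen - Kristiansand - Trondheim: 6 + 4 + 7 + 12 = 29
Ålesund - Oslo - Kristiansand - Trondheim: 23 + 15 + 12 = 50
The minimum is 29 km.

29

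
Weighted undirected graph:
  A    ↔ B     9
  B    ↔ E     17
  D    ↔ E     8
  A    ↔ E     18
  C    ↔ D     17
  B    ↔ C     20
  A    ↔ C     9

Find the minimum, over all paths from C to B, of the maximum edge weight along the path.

9

A few of the C→B routes:
C-A-B: max(9, 9) = 9
C-D-E-A-B: max(17, 8, 18, 9) = 18
C-D-E-B: max(17, 8, 17) = 17
C-A-E-B: max(9, 18, 17) = 18
The minimum achievable maximum is 9.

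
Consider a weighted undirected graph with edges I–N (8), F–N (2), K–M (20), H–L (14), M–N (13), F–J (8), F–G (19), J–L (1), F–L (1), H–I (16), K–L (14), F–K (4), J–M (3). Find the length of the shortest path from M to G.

24

Some routes from M to G:
M → J → F → G: 3 + 8 + 19 = 30
M → J → L → F → G: 3 + 1 + 1 + 19 = 24
M → N → F → G: 13 + 2 + 19 = 34
Best route has total 24.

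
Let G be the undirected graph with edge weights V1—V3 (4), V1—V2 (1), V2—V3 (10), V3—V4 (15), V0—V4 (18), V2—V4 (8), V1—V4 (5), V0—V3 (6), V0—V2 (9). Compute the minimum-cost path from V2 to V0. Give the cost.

Some routes from V2 to V0:
V2-V1-V4-V0: 1 + 5 + 18 = 24
V2-V1-V3-V0: 1 + 4 + 6 = 11
V2-V4-V1-V3-V0: 8 + 5 + 4 + 6 = 23
V2-V0: 9
V2-V3-V0: 10 + 6 = 16
Shortest: 9.

9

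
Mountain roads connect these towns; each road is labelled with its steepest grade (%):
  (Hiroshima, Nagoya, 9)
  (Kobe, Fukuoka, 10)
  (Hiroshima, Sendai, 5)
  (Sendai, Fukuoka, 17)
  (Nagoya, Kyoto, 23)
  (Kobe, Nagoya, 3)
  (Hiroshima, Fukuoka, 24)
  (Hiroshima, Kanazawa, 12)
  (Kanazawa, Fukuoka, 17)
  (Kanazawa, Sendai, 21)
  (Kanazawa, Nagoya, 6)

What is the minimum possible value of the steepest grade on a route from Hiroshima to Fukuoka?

10

A few of the Hiroshima→Fukuoka routes:
Hiroshima→Nagoya→Kanazawa→Fukuoka: max(9, 6, 17) = 17
Hiroshima→Kanazawa→Fukuoka: max(12, 17) = 17
Hiroshima→Nagoya→Kobe→Fukuoka: max(9, 3, 10) = 10
Hiroshima→Kanazawa→Nagoya→Kobe→Fukuoka: max(12, 6, 3, 10) = 12
Hiroshima→Sendai→Fukuoka: max(5, 17) = 17
Smallest bottleneck: 10%.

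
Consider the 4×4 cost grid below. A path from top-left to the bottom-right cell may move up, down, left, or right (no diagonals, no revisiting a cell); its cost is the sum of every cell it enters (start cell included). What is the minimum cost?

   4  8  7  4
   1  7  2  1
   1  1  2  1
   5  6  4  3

Path (0,0)→(1,0)→(2,0)→(2,1)→(2,2)→(2,3)→(3,3): 4 + 1 + 1 + 1 + 2 + 1 + 3 = 13.

13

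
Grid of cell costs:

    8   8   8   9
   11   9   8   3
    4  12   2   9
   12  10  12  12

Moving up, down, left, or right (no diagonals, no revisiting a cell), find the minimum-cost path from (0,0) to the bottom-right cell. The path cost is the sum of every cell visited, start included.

55

Take [0,0] → [0,1] → [0,2] → [1,2] → [2,2] → [2,3] → [3,3] for a total of 8 + 8 + 8 + 8 + 2 + 9 + 12 = 55.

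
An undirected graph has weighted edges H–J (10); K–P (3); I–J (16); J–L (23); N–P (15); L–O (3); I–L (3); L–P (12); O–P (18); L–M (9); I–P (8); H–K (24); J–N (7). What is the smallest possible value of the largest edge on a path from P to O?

Some routes from P to O:
P→I→J→L→O: max(8, 16, 23, 3) = 23
P→O: max(18) = 18
P→N→J→L→O: max(15, 7, 23, 3) = 23
P→L→O: max(12, 3) = 12
P→I→L→O: max(8, 3, 3) = 8
P→N→J→I→L→O: max(15, 7, 16, 3, 3) = 16
Smallest bottleneck: 8.

8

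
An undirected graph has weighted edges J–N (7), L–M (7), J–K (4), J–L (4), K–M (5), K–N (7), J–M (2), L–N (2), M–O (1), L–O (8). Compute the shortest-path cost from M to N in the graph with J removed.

Routes from M to N avoiding J:
M → O → L → N: 1 + 8 + 2 = 11
M → K → N: 5 + 7 = 12
M → L → N: 7 + 2 = 9
Shortest: 9.

9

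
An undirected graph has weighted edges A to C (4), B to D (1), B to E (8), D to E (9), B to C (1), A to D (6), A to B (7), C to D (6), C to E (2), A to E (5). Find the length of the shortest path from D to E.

4

Checking several routes:
D-B-C-E: 1 + 1 + 2 = 4
D-C-E: 6 + 2 = 8
D-A-E: 6 + 5 = 11
D-B-E: 1 + 8 = 9
D-E: 9
Best route has total 4.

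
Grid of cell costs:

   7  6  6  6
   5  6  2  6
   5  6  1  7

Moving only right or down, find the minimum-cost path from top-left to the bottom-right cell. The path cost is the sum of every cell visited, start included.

28

Take r0c0→r1c0→r1c1→r1c2→r2c2→r2c3 for a total of 7 + 5 + 6 + 2 + 1 + 7 = 28.
For comparison, the top-then-right route costs 38.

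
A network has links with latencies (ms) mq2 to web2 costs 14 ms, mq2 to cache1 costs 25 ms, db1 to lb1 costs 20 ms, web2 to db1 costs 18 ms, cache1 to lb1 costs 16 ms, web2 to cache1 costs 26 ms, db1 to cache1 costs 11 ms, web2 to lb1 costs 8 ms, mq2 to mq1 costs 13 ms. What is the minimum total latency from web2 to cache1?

Candidate routes:
web2 -> mq2 -> cache1: 14 + 25 = 39
web2 -> lb1 -> db1 -> cache1: 8 + 20 + 11 = 39
web2 -> db1 -> lb1 -> cache1: 18 + 20 + 16 = 54
web2 -> db1 -> cache1: 18 + 11 = 29
web2 -> cache1: 26
web2 -> lb1 -> cache1: 8 + 16 = 24
Shortest: 24 ms.

24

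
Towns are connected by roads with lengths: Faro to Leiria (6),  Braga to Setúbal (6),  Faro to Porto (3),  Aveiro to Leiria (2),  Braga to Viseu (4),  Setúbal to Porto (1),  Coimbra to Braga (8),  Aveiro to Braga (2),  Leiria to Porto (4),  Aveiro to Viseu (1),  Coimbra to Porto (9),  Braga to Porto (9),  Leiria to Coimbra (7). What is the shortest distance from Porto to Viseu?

Some routes from Porto to Viseu:
Porto→Setúbal→Braga→Aveiro→Viseu: 1 + 6 + 2 + 1 = 10
Porto→Leiria→Aveiro→Viseu: 4 + 2 + 1 = 7
Porto→Setúbal→Braga→Viseu: 1 + 6 + 4 = 11
Shortest: 7.

7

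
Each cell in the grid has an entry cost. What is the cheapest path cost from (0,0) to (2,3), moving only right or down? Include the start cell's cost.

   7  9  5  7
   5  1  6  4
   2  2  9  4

27

Cheapest: [0,0] → [1,0] → [1,1] → [1,2] → [1,3] → [2,3]
  7 + 5 + 1 + 6 + 4 + 4 = 27
(Top row then right column would cost 36.)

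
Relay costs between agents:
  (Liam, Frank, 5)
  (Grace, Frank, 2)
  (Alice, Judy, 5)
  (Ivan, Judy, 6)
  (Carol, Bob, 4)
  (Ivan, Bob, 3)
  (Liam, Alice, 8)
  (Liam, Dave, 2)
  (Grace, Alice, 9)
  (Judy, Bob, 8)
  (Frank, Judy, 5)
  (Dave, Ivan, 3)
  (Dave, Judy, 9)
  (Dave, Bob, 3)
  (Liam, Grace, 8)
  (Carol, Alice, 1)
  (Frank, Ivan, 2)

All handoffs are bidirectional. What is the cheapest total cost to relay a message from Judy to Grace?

7

Comparing a few candidate routes:
Judy-Bob-Ivan-Frank-Grace: 8 + 3 + 2 + 2 = 15
Judy-Frank-Grace: 5 + 2 = 7
Judy-Ivan-Frank-Grace: 6 + 2 + 2 = 10
Judy-Alice-Grace: 5 + 9 = 14
The minimum is 7.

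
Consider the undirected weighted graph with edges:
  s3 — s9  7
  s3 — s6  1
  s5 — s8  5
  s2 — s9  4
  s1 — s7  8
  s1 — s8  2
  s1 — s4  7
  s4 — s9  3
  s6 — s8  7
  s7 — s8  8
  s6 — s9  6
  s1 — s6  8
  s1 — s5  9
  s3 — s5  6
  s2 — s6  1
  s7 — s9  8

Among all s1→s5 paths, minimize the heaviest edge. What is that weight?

5

A few of the s1→s5 routes:
s1 - s4 - s9 - s6 - s3 - s5: max(7, 3, 6, 1, 6) = 7
s1 - s8 - s5: max(2, 5) = 5
s1 - s4 - s9 - s6 - s8 - s5: max(7, 3, 6, 7, 5) = 7
Smallest bottleneck: 5.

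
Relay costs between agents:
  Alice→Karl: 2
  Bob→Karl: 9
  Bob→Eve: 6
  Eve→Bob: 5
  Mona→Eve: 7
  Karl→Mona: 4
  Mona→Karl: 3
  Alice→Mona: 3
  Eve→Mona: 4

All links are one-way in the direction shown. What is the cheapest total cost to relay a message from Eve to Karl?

Candidate routes:
Eve -> Mona -> Karl: 4 + 3 = 7
Eve -> Bob -> Karl: 5 + 9 = 14
The minimum is 7.

7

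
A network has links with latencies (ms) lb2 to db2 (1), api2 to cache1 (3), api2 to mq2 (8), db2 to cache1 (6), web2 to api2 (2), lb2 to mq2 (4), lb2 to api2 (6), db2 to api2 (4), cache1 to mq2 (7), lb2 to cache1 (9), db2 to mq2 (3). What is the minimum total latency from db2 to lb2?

1

Checking several routes:
db2-cache1-lb2: 6 + 9 = 15
db2-api2-cache1-lb2: 4 + 3 + 9 = 16
db2-lb2: 1
db2-cache1-api2-lb2: 6 + 3 + 6 = 15
db2-api2-lb2: 4 + 6 = 10
db2-mq2-lb2: 3 + 4 = 7
The minimum is 1 ms.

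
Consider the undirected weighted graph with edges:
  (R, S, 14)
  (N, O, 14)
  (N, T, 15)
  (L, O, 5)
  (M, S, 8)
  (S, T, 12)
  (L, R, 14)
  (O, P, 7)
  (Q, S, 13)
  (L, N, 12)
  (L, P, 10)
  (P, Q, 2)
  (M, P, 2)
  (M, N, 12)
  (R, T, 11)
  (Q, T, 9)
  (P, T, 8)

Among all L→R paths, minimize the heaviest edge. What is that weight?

A few of the L→R routes:
L - P - Q - T - R: max(10, 2, 9, 11) = 11
L - P - T - R: max(10, 8, 11) = 11
L - O - P - Q - T - R: max(5, 7, 2, 9, 11) = 11
L - O - P - T - R: max(5, 7, 8, 11) = 11
L - O - P - M - S - T - R: max(5, 7, 2, 8, 12, 11) = 12
The minimum achievable maximum is 11.

11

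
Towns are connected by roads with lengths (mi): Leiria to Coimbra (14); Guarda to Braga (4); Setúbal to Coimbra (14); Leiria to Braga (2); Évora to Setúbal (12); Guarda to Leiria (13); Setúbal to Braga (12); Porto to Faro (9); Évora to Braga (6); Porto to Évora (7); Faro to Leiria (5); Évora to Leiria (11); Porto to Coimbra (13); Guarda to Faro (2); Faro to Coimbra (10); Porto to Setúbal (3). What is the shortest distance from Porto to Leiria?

14

Checking several routes:
Porto -> Évora -> Braga -> Leiria: 7 + 6 + 2 = 15
Porto -> Setúbal -> Évora -> Braga -> Leiria: 3 + 12 + 6 + 2 = 23
Porto -> Faro -> Leiria: 9 + 5 = 14
Porto -> Faro -> Guarda -> Braga -> Leiria: 9 + 2 + 4 + 2 = 17
Porto -> Setúbal -> Braga -> Leiria: 3 + 12 + 2 = 17
Porto -> Évora -> Leiria: 7 + 11 = 18
The minimum is 14 mi.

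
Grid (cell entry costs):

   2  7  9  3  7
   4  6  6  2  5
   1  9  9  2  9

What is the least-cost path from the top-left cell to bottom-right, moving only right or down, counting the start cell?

Take r0c0 r1c0 r1c1 r1c2 r1c3 r2c3 r2c4 for a total of 2 + 4 + 6 + 6 + 2 + 2 + 9 = 31.
(Top row then right column would cost 42.)

31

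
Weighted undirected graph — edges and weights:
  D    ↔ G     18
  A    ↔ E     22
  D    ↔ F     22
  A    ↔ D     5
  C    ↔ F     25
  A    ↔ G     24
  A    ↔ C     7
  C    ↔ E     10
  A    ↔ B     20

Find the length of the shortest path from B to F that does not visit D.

Paths from B to F avoiding D:
B - A - C - F: 20 + 7 + 25 = 52
B - A - E - C - F: 20 + 22 + 10 + 25 = 77
Best route has total 52.

52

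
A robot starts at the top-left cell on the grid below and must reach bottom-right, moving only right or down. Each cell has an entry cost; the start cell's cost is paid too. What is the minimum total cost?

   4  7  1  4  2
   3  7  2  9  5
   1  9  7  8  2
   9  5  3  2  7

Path r0c0 r0c1 r0c2 r0c3 r0c4 r1c4 r2c4 r3c4: 4 + 7 + 1 + 4 + 2 + 5 + 2 + 7 = 32.

32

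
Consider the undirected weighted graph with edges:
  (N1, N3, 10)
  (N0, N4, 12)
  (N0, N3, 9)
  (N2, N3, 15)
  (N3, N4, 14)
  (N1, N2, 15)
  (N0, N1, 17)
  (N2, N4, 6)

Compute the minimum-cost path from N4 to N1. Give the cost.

Comparing a few candidate routes:
N4 -> N2 -> N3 -> N1: 6 + 15 + 10 = 31
N4 -> N3 -> N1: 14 + 10 = 24
N4 -> N2 -> N1: 6 + 15 = 21
N4 -> N0 -> N1: 12 + 17 = 29
Best route has total 21.

21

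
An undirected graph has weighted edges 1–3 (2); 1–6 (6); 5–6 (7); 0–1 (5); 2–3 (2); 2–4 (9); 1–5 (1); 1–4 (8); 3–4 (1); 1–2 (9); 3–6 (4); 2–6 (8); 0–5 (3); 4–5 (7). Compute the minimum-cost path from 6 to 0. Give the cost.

Comparing a few candidate routes:
6 - 5 - 0: 7 + 3 = 10
6 - 1 - 5 - 0: 6 + 1 + 3 = 10
6 - 3 - 1 - 5 - 0: 4 + 2 + 1 + 3 = 10
Shortest: 10.

10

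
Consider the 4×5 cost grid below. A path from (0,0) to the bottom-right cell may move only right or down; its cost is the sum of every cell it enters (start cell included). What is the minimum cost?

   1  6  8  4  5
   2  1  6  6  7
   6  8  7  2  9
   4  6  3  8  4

Cheapest: (0,0)→(1,0)→(1,1)→(1,2)→(1,3)→(2,3)→(3,3)→(3,4)
  1 + 2 + 1 + 6 + 6 + 2 + 8 + 4 = 30
For comparison, the top-then-right route costs 44.

30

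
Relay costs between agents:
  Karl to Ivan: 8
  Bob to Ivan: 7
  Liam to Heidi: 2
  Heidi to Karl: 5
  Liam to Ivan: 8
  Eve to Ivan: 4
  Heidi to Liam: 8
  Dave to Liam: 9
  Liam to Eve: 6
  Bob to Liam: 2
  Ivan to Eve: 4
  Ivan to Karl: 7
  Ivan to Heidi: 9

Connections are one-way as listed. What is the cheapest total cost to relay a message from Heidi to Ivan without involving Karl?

16

Paths from Heidi to Ivan avoiding Karl:
Heidi -> Liam -> Ivan: 8 + 8 = 16
Heidi -> Liam -> Eve -> Ivan: 8 + 6 + 4 = 18
The minimum is 16.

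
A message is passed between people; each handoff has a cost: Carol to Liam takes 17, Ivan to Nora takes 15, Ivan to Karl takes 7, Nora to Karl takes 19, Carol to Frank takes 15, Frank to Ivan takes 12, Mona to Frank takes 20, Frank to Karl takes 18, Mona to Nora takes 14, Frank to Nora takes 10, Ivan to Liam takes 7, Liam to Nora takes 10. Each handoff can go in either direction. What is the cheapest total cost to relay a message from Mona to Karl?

33

Checking several routes:
Mona - Frank - Ivan - Karl: 20 + 12 + 7 = 39
Mona - Nora - Ivan - Karl: 14 + 15 + 7 = 36
Mona - Frank - Karl: 20 + 18 = 38
Mona - Nora - Liam - Ivan - Karl: 14 + 10 + 7 + 7 = 38
Mona - Nora - Frank - Karl: 14 + 10 + 18 = 42
Mona - Nora - Karl: 14 + 19 = 33
Shortest: 33.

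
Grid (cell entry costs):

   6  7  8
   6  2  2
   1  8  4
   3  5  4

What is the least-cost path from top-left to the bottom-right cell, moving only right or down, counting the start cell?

24

Path (0,0)→(1,0)→(1,1)→(1,2)→(2,2)→(3,2): 6 + 6 + 2 + 2 + 4 + 4 = 24.
(Top row then right column would cost 31.)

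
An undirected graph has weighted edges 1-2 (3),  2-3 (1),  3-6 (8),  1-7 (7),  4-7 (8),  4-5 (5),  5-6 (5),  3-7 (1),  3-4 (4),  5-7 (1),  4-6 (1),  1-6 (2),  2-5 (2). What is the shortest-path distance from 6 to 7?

6

A few of the 6→7 routes:
6-4-3-7: 1 + 4 + 1 = 6
6-5-7: 5 + 1 = 6
6-1-2-5-7: 2 + 3 + 2 + 1 = 8
6-4-5-7: 1 + 5 + 1 = 7
6-1-2-3-7: 2 + 3 + 1 + 1 = 7
Best route has total 6.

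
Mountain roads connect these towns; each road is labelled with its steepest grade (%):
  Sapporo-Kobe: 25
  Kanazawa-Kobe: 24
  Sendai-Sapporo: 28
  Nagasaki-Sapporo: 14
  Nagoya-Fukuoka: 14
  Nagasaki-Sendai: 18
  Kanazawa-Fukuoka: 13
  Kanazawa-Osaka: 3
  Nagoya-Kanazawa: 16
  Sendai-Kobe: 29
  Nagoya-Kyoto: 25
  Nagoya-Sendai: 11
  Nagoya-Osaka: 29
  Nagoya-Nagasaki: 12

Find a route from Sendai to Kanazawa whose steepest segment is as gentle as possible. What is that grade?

A few of the Sendai→Kanazawa routes:
Sendai - Nagoya - Kanazawa: max(11, 16) = 16
Sendai - Nagasaki - Nagoya - Fukuoka - Kanazawa: max(18, 12, 14, 13) = 18
Sendai - Nagoya - Fukuoka - Kanazawa: max(11, 14, 13) = 14
Sendai - Nagasaki - Nagoya - Kanazawa: max(18, 12, 16) = 18
Smallest bottleneck: 14%.

14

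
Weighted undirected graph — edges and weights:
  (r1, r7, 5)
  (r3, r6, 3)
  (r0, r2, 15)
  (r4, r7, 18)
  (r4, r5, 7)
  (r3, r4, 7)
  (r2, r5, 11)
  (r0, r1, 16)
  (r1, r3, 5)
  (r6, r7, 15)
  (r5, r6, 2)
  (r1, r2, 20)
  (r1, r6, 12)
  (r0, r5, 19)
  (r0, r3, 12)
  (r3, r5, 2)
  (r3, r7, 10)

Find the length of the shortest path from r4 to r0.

Some routes from r4 to r0:
r4 → r3 → r0: 7 + 12 = 19
r4 → r5 → r3 → r0: 7 + 2 + 12 = 21
r4 → r5 → r6 → r3 → r0: 7 + 2 + 3 + 12 = 24
Shortest: 19.

19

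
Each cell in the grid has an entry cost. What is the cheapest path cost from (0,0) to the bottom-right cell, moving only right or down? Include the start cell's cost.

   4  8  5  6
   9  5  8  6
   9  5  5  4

Take (0,0) (0,1) (1,1) (2,1) (2,2) (2,3) for a total of 4 + 8 + 5 + 5 + 5 + 4 = 31.
(Top row then right column would cost 33.)

31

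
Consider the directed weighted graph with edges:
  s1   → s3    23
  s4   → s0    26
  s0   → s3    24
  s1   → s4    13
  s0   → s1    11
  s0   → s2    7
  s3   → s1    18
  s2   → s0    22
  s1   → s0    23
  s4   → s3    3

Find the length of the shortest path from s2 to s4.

46

Paths from s2 to s4:
s2-s0-s1-s4: 22 + 11 + 13 = 46
s2-s0-s3-s1-s4: 22 + 24 + 18 + 13 = 77
Best route has total 46.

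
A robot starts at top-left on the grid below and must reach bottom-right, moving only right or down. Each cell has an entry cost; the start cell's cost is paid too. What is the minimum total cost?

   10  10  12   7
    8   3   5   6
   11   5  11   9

Best path: (0,0) -> (1,0) -> (1,1) -> (1,2) -> (1,3) -> (2,3)
Cost: 10 + 8 + 3 + 5 + 6 + 9 = 41
(Top row then right column would cost 54.)

41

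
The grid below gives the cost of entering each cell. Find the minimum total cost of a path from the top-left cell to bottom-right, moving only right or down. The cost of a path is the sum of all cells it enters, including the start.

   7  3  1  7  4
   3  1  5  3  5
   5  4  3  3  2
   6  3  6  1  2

24

One optimal route is [0,0] [0,1] [1,1] [2,1] [2,2] [2,3] [3,3] [3,4].
Its cost is 7 + 3 + 1 + 4 + 3 + 3 + 1 + 2 = 24.
For comparison, the top-then-right route costs 31.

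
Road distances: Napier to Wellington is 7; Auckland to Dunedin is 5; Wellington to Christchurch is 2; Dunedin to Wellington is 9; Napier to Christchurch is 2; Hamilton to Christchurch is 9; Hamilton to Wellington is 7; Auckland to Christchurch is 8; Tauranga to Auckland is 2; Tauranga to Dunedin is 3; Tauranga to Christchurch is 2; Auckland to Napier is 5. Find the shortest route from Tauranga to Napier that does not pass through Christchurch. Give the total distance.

7

Paths from Tauranga to Napier avoiding Christchurch:
Tauranga - Auckland - Dunedin - Wellington - Napier: 2 + 5 + 9 + 7 = 23
Tauranga - Dunedin - Wellington - Napier: 3 + 9 + 7 = 19
Tauranga - Auckland - Napier: 2 + 5 = 7
Tauranga - Dunedin - Auckland - Napier: 3 + 5 + 5 = 13
Best route has total 7.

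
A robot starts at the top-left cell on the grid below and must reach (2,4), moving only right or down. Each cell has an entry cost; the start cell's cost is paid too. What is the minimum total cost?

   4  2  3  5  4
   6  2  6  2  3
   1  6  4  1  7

Take (0,0) → (0,1) → (0,2) → (0,3) → (1,3) → (2,3) → (2,4) for a total of 4 + 2 + 3 + 5 + 2 + 1 + 7 = 24.
(Top row then right column would cost 28.)

24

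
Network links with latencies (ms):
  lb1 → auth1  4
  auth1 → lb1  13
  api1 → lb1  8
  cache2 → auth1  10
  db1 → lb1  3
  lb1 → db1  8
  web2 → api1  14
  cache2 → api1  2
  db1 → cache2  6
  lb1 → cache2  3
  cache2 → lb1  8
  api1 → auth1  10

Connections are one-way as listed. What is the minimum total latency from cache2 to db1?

16

Routes from cache2 to db1:
cache2 - lb1 - db1: 8 + 8 = 16
cache2 - api1 - auth1 - lb1 - db1: 2 + 10 + 13 + 8 = 33
cache2 - api1 - lb1 - db1: 2 + 8 + 8 = 18
cache2 - auth1 - lb1 - db1: 10 + 13 + 8 = 31
The minimum is 16 ms.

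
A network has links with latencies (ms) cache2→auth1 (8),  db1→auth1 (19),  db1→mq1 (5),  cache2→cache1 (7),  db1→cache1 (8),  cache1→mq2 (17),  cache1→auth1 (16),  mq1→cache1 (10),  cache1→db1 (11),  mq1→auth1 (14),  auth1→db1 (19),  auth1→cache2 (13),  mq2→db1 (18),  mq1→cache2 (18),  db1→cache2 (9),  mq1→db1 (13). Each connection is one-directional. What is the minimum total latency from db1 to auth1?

17

Checking several routes:
db1-mq1-auth1: 5 + 14 = 19
db1-auth1: 19
db1-cache2-auth1: 9 + 8 = 17
db1-cache1-auth1: 8 + 16 = 24
db1-mq1-cache2-auth1: 5 + 18 + 8 = 31
Shortest: 17 ms.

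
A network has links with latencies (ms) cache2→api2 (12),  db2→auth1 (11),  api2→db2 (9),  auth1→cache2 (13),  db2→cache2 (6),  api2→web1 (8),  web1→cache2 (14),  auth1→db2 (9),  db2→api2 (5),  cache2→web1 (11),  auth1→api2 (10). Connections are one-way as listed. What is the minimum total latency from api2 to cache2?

Candidate routes:
api2 -> web1 -> cache2: 8 + 14 = 22
api2 -> db2 -> cache2: 9 + 6 = 15
api2 -> db2 -> auth1 -> cache2: 9 + 11 + 13 = 33
The minimum is 15 ms.

15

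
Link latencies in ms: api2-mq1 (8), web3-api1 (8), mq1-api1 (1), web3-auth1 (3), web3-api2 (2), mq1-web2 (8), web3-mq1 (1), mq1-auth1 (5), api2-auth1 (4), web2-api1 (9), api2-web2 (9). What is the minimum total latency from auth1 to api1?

Some routes from auth1 to api1:
auth1→web3→api1: 3 + 8 = 11
auth1→mq1→api1: 5 + 1 = 6
auth1→web3→mq1→api1: 3 + 1 + 1 = 5
auth1→api2→web3→mq1→api1: 4 + 2 + 1 + 1 = 8
The minimum is 5 ms.

5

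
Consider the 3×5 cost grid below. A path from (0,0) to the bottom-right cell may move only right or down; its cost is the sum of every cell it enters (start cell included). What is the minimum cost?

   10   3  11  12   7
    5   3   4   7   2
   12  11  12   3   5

Path (0,0) → (0,1) → (1,1) → (1,2) → (1,3) → (1,4) → (2,4): 10 + 3 + 3 + 4 + 7 + 2 + 5 = 34.
(Top row then right column would cost 50.)

34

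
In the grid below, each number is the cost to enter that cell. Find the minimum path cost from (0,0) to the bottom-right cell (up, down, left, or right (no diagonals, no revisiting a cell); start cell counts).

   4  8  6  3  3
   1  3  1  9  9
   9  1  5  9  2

25

Path r0c0 -> r1c0 -> r1c1 -> r1c2 -> r2c2 -> r2c3 -> r2c4: 4 + 1 + 3 + 1 + 5 + 9 + 2 = 25.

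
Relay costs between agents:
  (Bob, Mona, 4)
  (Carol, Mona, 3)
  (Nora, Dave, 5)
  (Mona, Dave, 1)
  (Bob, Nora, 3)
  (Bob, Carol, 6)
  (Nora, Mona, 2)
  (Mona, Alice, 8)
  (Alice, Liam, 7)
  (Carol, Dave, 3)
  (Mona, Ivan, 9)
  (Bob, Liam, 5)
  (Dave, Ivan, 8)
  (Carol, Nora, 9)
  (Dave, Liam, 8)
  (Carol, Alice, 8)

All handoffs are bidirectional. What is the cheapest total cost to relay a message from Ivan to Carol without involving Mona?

A few of the Ivan→Carol routes:
Ivan -> Dave -> Carol: 8 + 3 = 11
Ivan -> Dave -> Liam -> Bob -> Carol: 8 + 8 + 5 + 6 = 27
Ivan -> Dave -> Nora -> Carol: 8 + 5 + 9 = 22
Ivan -> Dave -> Nora -> Bob -> Carol: 8 + 5 + 3 + 6 = 22
Shortest: 11.

11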